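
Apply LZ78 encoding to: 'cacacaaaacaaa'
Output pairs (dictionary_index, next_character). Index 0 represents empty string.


LZ78 encoding steps:
Dictionary: {0: ''}
Step 1: w='' (idx 0), next='c' -> output (0, 'c'), add 'c' as idx 1
Step 2: w='' (idx 0), next='a' -> output (0, 'a'), add 'a' as idx 2
Step 3: w='c' (idx 1), next='a' -> output (1, 'a'), add 'ca' as idx 3
Step 4: w='ca' (idx 3), next='a' -> output (3, 'a'), add 'caa' as idx 4
Step 5: w='a' (idx 2), next='a' -> output (2, 'a'), add 'aa' as idx 5
Step 6: w='caa' (idx 4), next='a' -> output (4, 'a'), add 'caaa' as idx 6


Encoded: [(0, 'c'), (0, 'a'), (1, 'a'), (3, 'a'), (2, 'a'), (4, 'a')]


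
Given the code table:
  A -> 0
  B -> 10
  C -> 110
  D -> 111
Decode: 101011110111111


Decoding:
10 -> B
10 -> B
111 -> D
10 -> B
111 -> D
111 -> D


Result: BBDBDD


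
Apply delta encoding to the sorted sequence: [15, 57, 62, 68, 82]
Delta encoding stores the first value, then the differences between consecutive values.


First value: 15
Deltas:
  57 - 15 = 42
  62 - 57 = 5
  68 - 62 = 6
  82 - 68 = 14


Delta encoded: [15, 42, 5, 6, 14]


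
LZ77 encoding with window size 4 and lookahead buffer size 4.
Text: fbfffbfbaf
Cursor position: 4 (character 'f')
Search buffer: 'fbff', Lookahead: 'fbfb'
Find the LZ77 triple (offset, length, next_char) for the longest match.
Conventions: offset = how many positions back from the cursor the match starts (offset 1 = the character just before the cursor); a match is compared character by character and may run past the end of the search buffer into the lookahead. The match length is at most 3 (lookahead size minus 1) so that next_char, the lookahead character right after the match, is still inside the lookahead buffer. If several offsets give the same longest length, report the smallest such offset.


Try each offset into the search buffer:
  offset=1 (pos 3, char 'f'): match length 1
  offset=2 (pos 2, char 'f'): match length 1
  offset=3 (pos 1, char 'b'): match length 0
  offset=4 (pos 0, char 'f'): match length 3
Longest match has length 3 at offset 4.
next_char = character at position 4 + 3 = 7 -> 'b'

Best match: offset=4, length=3 (matching 'fbf' starting at position 0)
LZ77 triple: (4, 3, 'b')


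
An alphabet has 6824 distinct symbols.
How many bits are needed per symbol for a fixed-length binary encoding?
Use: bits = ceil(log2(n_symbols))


log2(6824) = 12.7364
Bracket: 2^12 = 4096 < 6824 <= 2^13 = 8192
So ceil(log2(6824)) = 13

bits = ceil(log2(6824)) = ceil(12.7364) = 13 bits


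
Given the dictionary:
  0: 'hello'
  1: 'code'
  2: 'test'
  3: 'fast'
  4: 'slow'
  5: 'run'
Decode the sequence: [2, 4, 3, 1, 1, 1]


Look up each index in the dictionary:
  2 -> 'test'
  4 -> 'slow'
  3 -> 'fast'
  1 -> 'code'
  1 -> 'code'
  1 -> 'code'

Decoded: "test slow fast code code code"


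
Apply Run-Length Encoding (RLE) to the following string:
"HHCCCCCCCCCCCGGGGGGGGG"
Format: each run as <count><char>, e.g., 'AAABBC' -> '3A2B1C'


Scanning runs left to right:
  i=0: run of 'H' x 2 -> '2H'
  i=2: run of 'C' x 11 -> '11C'
  i=13: run of 'G' x 9 -> '9G'

RLE = 2H11C9G


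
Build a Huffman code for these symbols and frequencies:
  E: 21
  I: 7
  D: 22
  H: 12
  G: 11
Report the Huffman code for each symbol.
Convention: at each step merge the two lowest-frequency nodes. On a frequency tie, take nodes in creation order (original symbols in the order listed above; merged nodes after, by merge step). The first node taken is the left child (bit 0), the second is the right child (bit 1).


Huffman tree construction:
Step 1: Merge I(7) + G(11) = 18
Step 2: Merge H(12) + (I+G)(18) = 30
Step 3: Merge E(21) + D(22) = 43
Step 4: Merge (H+(I+G))(30) + (E+D)(43) = 73
Read each symbol's code off the tree from the root (left child = 0, right child = 1).

Codes:
  E: 10 (length 2)
  I: 010 (length 3)
  D: 11 (length 2)
  H: 00 (length 2)
  G: 011 (length 3)
Average code length: 164/73 = 2.2466 bits/symbol


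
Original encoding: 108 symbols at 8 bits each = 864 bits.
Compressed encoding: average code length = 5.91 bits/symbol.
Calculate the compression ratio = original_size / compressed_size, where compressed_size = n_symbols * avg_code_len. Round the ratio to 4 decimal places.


original_size = n_symbols * orig_bits = 108 * 8 = 864 bits
compressed_size = n_symbols * avg_code_len = 108 * 5.91 = 638.28 bits
ratio = original_size / compressed_size = 864 / 638.28 = 1.3536

Compression ratio = 1.3536


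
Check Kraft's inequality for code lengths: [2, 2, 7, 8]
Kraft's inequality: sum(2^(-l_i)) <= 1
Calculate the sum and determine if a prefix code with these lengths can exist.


Sum = 2^(-2) + 2^(-2) + 2^(-7) + 2^(-8)
    = 0.25 + 0.25 + 0.0078125 + 0.00390625
    = 131/256 = 0.51171875
Since 0.51171875 <= 1, Kraft's inequality IS satisfied.
A prefix code with these lengths CAN exist.

Kraft sum = 0.51171875. Satisfied.


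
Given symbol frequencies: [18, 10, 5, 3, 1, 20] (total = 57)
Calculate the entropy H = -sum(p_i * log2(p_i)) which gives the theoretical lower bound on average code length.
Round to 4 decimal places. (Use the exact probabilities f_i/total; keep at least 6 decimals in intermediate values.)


Per-symbol terms -p_i * log2(p_i) with p_i = f_i/57:
  p = 18/57 = 0.315789: log2(p) = -1.662965, -p*log2(p) = 0.525147
  p = 10/57 = 0.175439: log2(p) = -2.510962, -p*log2(p) = 0.440520
  p = 5/57 = 0.087719: log2(p) = -3.510962, -p*log2(p) = 0.307979
  p = 3/57 = 0.052632: log2(p) = -4.247928, -p*log2(p) = 0.223575
  p = 1/57 = 0.017544: log2(p) = -5.832890, -p*log2(p) = 0.102331
  p = 20/57 = 0.350877: log2(p) = -1.510962, -p*log2(p) = 0.530162
H = 0.525147 + 0.440520 + 0.307979 + 0.223575 + 0.102331 + 0.530162 = 2.129714

H = 2.1297 bits/symbol


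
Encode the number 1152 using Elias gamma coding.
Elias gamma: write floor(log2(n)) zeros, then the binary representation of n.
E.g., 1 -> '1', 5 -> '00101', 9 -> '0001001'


num_bits = floor(log2(1152)) + 1 = 11
leading_zeros = num_bits - 1 = 10
binary(1152) = 10010000000

Elias gamma(1152) = '0000000000' + '10010000000' = 000000000010010000000 (21 bits)


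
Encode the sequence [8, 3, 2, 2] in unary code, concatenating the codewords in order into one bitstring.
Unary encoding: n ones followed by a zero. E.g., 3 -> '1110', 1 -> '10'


Encode each number as n ones followed by a terminating 0:
  8 -> 111111110 (9 bits)
  3 -> 1110 (4 bits)
  2 -> 110 (3 bits)
  2 -> 110 (3 bits)
Total length = 9 + 4 + 3 + 3 = 19 bits.

Unary([8, 3, 2, 2]) = 1111111101110110110 (19 bits)


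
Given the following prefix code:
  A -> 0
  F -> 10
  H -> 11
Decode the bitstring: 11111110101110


Decoding step by step:
Bits 11 -> H
Bits 11 -> H
Bits 11 -> H
Bits 10 -> F
Bits 10 -> F
Bits 11 -> H
Bits 10 -> F


Decoded message: HHHFFHF


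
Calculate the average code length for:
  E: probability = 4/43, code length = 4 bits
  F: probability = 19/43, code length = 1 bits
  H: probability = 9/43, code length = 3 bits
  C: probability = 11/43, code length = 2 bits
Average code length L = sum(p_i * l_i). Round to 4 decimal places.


Weighted contributions p_i * l_i:
  E: (4/43) * 4 = 16/43
  F: (19/43) * 1 = 19/43
  H: (9/43) * 3 = 27/43
  C: (11/43) * 2 = 22/43
Sum = (16 + 19 + 27 + 22)/43 = 84/43

L = 84/43 = 1.9535 bits/symbol


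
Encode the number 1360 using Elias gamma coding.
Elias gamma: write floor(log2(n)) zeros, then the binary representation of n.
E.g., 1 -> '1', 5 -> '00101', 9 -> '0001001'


num_bits = floor(log2(1360)) + 1 = 11
leading_zeros = num_bits - 1 = 10
binary(1360) = 10101010000

Elias gamma(1360) = '0000000000' + '10101010000' = 000000000010101010000 (21 bits)


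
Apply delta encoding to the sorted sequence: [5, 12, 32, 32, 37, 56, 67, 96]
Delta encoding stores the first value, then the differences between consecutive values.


First value: 5
Deltas:
  12 - 5 = 7
  32 - 12 = 20
  32 - 32 = 0
  37 - 32 = 5
  56 - 37 = 19
  67 - 56 = 11
  96 - 67 = 29


Delta encoded: [5, 7, 20, 0, 5, 19, 11, 29]


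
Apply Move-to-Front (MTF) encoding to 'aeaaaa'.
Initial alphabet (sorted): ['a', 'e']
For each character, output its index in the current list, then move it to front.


MTF encoding:
'a': index 0 in ['a', 'e'] -> ['a', 'e']
'e': index 1 in ['a', 'e'] -> ['e', 'a']
'a': index 1 in ['e', 'a'] -> ['a', 'e']
'a': index 0 in ['a', 'e'] -> ['a', 'e']
'a': index 0 in ['a', 'e'] -> ['a', 'e']
'a': index 0 in ['a', 'e'] -> ['a', 'e']


Output: [0, 1, 1, 0, 0, 0]


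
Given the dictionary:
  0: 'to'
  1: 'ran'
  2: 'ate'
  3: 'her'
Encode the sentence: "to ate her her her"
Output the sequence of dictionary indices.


Look up each word in the dictionary:
  'to' -> 0
  'ate' -> 2
  'her' -> 3
  'her' -> 3
  'her' -> 3

Encoded: [0, 2, 3, 3, 3]


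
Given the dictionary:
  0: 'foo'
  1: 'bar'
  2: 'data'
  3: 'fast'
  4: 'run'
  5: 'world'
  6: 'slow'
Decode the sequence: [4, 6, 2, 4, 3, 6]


Look up each index in the dictionary:
  4 -> 'run'
  6 -> 'slow'
  2 -> 'data'
  4 -> 'run'
  3 -> 'fast'
  6 -> 'slow'

Decoded: "run slow data run fast slow"


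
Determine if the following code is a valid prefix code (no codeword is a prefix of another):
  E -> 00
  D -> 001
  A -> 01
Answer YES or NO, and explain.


Checking each pair (does one codeword prefix another?):
  E='00' vs D='001': prefix -- VIOLATION

NO -- this is NOT a valid prefix code. E (00) is a prefix of D (001).


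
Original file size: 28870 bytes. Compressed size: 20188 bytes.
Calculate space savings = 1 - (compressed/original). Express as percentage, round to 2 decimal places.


ratio = compressed/original = 20188/28870 = 0.699273
savings = 1 - ratio = 1 - 0.699273 = 0.300727
as a percentage: 0.300727 * 100 = 30.07%

Space savings = 1 - 20188/28870 = 30.07%


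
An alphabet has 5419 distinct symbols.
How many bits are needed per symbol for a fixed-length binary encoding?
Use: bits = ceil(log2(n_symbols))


log2(5419) = 12.4038
Bracket: 2^12 = 4096 < 5419 <= 2^13 = 8192
So ceil(log2(5419)) = 13

bits = ceil(log2(5419)) = ceil(12.4038) = 13 bits


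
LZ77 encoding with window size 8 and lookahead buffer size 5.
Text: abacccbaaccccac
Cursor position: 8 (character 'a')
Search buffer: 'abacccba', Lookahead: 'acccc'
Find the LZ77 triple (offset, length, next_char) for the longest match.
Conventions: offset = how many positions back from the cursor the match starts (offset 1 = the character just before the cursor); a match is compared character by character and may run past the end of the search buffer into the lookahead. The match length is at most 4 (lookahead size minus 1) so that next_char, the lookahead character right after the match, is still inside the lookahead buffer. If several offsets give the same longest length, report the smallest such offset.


Try each offset into the search buffer:
  offset=1 (pos 7, char 'a'): match length 1
  offset=2 (pos 6, char 'b'): match length 0
  offset=3 (pos 5, char 'c'): match length 0
  offset=4 (pos 4, char 'c'): match length 0
  offset=5 (pos 3, char 'c'): match length 0
  offset=6 (pos 2, char 'a'): match length 4
  offset=7 (pos 1, char 'b'): match length 0
  offset=8 (pos 0, char 'a'): match length 1
Longest match has length 4 at offset 6.
next_char = character at position 8 + 4 = 12 -> 'c'

Best match: offset=6, length=4 (matching 'accc' starting at position 2)
LZ77 triple: (6, 4, 'c')


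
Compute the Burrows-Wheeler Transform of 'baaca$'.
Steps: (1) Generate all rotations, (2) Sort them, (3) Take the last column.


Rotations (sorted):
  0: $baaca -> last char: a
  1: a$baac -> last char: c
  2: aaca$b -> last char: b
  3: aca$ba -> last char: a
  4: baaca$ -> last char: $
  5: ca$baa -> last char: a


BWT = acba$a


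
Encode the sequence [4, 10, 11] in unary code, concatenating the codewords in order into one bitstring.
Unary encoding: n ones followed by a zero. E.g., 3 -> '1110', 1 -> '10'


Encode each number as n ones followed by a terminating 0:
  4 -> 11110 (5 bits)
  10 -> 11111111110 (11 bits)
  11 -> 111111111110 (12 bits)
Total length = 5 + 11 + 12 = 28 bits.

Unary([4, 10, 11]) = 1111011111111110111111111110 (28 bits)


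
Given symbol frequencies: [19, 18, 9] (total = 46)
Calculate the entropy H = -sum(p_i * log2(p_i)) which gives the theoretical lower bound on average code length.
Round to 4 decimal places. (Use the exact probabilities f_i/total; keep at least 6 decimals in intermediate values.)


Per-symbol terms -p_i * log2(p_i) with p_i = f_i/46:
  p = 19/46 = 0.413043: log2(p) = -1.275634, -p*log2(p) = 0.526892
  p = 18/46 = 0.391304: log2(p) = -1.353637, -p*log2(p) = 0.529684
  p = 9/46 = 0.195652: log2(p) = -2.353637, -p*log2(p) = 0.460494
H = 0.526892 + 0.529684 + 0.460494 = 1.517070

H = 1.5171 bits/symbol


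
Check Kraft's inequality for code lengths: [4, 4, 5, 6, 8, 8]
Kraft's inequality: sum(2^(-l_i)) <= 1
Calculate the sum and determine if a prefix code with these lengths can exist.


Sum = 2^(-4) + 2^(-4) + 2^(-5) + 2^(-6) + 2^(-8) + 2^(-8)
    = 0.0625 + 0.0625 + 0.03125 + 0.015625 + 0.00390625 + 0.00390625
    = 46/256 = 0.1796875
Since 0.1796875 <= 1, Kraft's inequality IS satisfied.
A prefix code with these lengths CAN exist.

Kraft sum = 0.1796875. Satisfied.


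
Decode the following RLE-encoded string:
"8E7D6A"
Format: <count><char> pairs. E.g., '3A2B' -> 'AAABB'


Expanding each <count><char> pair:
  8E -> 'EEEEEEEE'
  7D -> 'DDDDDDD'
  6A -> 'AAAAAA'

Decoded = EEEEEEEEDDDDDDDAAAAAA


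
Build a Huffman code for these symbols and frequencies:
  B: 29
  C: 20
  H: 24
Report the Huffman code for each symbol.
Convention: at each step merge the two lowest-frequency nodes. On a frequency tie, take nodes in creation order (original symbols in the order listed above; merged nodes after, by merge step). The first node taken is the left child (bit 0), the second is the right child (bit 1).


Huffman tree construction:
Step 1: Merge C(20) + H(24) = 44
Step 2: Merge B(29) + (C+H)(44) = 73
Read each symbol's code off the tree from the root (left child = 0, right child = 1).

Codes:
  B: 0 (length 1)
  C: 10 (length 2)
  H: 11 (length 2)
Average code length: 117/73 = 1.6027 bits/symbol


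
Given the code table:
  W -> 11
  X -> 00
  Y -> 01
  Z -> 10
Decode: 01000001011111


Decoding:
01 -> Y
00 -> X
00 -> X
01 -> Y
01 -> Y
11 -> W
11 -> W


Result: YXXYYWW


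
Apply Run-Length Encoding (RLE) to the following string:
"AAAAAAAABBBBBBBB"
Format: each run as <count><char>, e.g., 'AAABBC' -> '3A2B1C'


Scanning runs left to right:
  i=0: run of 'A' x 8 -> '8A'
  i=8: run of 'B' x 8 -> '8B'

RLE = 8A8B


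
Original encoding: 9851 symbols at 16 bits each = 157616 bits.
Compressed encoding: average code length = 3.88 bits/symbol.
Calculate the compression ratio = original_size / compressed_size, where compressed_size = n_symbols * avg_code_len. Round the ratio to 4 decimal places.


original_size = n_symbols * orig_bits = 9851 * 16 = 157616 bits
compressed_size = n_symbols * avg_code_len = 9851 * 3.88 = 38221.88 bits
ratio = original_size / compressed_size = 157616 / 38221.88 = 4.1237

Compression ratio = 4.1237


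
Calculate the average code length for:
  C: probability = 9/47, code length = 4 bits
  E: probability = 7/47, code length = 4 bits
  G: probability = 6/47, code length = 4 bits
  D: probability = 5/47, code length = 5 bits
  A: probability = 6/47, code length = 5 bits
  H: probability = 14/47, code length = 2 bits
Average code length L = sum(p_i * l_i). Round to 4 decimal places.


Weighted contributions p_i * l_i:
  C: (9/47) * 4 = 36/47
  E: (7/47) * 4 = 28/47
  G: (6/47) * 4 = 24/47
  D: (5/47) * 5 = 25/47
  A: (6/47) * 5 = 30/47
  H: (14/47) * 2 = 28/47
Sum = (36 + 28 + 24 + 25 + 30 + 28)/47 = 171/47

L = 171/47 = 3.6383 bits/symbol


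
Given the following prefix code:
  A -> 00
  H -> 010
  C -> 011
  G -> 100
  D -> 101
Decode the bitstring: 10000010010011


Decoding step by step:
Bits 100 -> G
Bits 00 -> A
Bits 010 -> H
Bits 010 -> H
Bits 011 -> C


Decoded message: GAHHC


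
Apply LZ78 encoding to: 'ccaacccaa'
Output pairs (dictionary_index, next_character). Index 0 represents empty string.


LZ78 encoding steps:
Dictionary: {0: ''}
Step 1: w='' (idx 0), next='c' -> output (0, 'c'), add 'c' as idx 1
Step 2: w='c' (idx 1), next='a' -> output (1, 'a'), add 'ca' as idx 2
Step 3: w='' (idx 0), next='a' -> output (0, 'a'), add 'a' as idx 3
Step 4: w='c' (idx 1), next='c' -> output (1, 'c'), add 'cc' as idx 4
Step 5: w='ca' (idx 2), next='a' -> output (2, 'a'), add 'caa' as idx 5


Encoded: [(0, 'c'), (1, 'a'), (0, 'a'), (1, 'c'), (2, 'a')]


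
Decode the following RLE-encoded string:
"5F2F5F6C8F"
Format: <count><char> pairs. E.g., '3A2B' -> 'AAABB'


Expanding each <count><char> pair:
  5F -> 'FFFFF'
  2F -> 'FF'
  5F -> 'FFFFF'
  6C -> 'CCCCCC'
  8F -> 'FFFFFFFF'

Decoded = FFFFFFFFFFFFCCCCCCFFFFFFFF


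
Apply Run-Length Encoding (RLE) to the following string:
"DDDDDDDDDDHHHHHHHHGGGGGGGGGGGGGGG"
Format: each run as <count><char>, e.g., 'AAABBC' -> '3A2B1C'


Scanning runs left to right:
  i=0: run of 'D' x 10 -> '10D'
  i=10: run of 'H' x 8 -> '8H'
  i=18: run of 'G' x 15 -> '15G'

RLE = 10D8H15G


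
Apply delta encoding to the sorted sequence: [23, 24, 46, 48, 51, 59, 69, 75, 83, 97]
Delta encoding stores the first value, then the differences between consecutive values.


First value: 23
Deltas:
  24 - 23 = 1
  46 - 24 = 22
  48 - 46 = 2
  51 - 48 = 3
  59 - 51 = 8
  69 - 59 = 10
  75 - 69 = 6
  83 - 75 = 8
  97 - 83 = 14


Delta encoded: [23, 1, 22, 2, 3, 8, 10, 6, 8, 14]


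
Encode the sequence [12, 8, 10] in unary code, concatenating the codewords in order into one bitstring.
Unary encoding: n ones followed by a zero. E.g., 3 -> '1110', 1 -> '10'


Encode each number as n ones followed by a terminating 0:
  12 -> 1111111111110 (13 bits)
  8 -> 111111110 (9 bits)
  10 -> 11111111110 (11 bits)
Total length = 13 + 9 + 11 = 33 bits.

Unary([12, 8, 10]) = 111111111111011111111011111111110 (33 bits)


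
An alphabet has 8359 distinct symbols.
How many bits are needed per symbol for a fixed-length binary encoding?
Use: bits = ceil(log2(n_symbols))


log2(8359) = 13.0291
Bracket: 2^13 = 8192 < 8359 <= 2^14 = 16384
So ceil(log2(8359)) = 14

bits = ceil(log2(8359)) = ceil(13.0291) = 14 bits


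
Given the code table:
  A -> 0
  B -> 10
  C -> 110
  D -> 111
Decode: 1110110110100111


Decoding:
111 -> D
0 -> A
110 -> C
110 -> C
10 -> B
0 -> A
111 -> D


Result: DACCBAD


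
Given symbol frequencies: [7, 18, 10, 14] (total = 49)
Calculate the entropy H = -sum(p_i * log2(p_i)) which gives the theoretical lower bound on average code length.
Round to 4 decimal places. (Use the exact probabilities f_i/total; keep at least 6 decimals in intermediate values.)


Per-symbol terms -p_i * log2(p_i) with p_i = f_i/49:
  p = 7/49 = 0.142857: log2(p) = -2.807355, -p*log2(p) = 0.401051
  p = 18/49 = 0.367347: log2(p) = -1.444785, -p*log2(p) = 0.530737
  p = 10/49 = 0.204082: log2(p) = -2.292782, -p*log2(p) = 0.467915
  p = 14/49 = 0.285714: log2(p) = -1.807355, -p*log2(p) = 0.516387
H = 0.401051 + 0.530737 + 0.467915 + 0.516387 = 1.916090

H = 1.9161 bits/symbol


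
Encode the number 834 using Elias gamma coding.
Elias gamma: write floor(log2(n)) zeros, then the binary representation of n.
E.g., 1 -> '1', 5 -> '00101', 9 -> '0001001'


num_bits = floor(log2(834)) + 1 = 10
leading_zeros = num_bits - 1 = 9
binary(834) = 1101000010

Elias gamma(834) = '000000000' + '1101000010' = 0000000001101000010 (19 bits)


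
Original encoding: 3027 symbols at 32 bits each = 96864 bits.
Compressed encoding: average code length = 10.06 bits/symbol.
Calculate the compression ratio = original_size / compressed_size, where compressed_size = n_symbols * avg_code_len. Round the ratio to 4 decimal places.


original_size = n_symbols * orig_bits = 3027 * 32 = 96864 bits
compressed_size = n_symbols * avg_code_len = 3027 * 10.06 = 30451.62 bits
ratio = original_size / compressed_size = 96864 / 30451.62 = 3.1809

Compression ratio = 3.1809


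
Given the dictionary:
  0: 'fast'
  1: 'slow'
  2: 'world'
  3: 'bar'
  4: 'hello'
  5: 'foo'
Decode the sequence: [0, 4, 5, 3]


Look up each index in the dictionary:
  0 -> 'fast'
  4 -> 'hello'
  5 -> 'foo'
  3 -> 'bar'

Decoded: "fast hello foo bar"


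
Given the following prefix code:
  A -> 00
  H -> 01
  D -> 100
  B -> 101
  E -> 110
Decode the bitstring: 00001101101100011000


Decoding step by step:
Bits 00 -> A
Bits 00 -> A
Bits 110 -> E
Bits 110 -> E
Bits 110 -> E
Bits 00 -> A
Bits 110 -> E
Bits 00 -> A


Decoded message: AAEEEAEA


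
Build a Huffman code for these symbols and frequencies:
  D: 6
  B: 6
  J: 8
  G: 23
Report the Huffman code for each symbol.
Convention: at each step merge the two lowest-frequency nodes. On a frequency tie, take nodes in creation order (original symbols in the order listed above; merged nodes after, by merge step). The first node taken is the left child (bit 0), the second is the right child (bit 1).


Huffman tree construction:
Step 1: Merge D(6) + B(6) = 12
Step 2: Merge J(8) + (D+B)(12) = 20
Step 3: Merge (J+(D+B))(20) + G(23) = 43
Read each symbol's code off the tree from the root (left child = 0, right child = 1).

Codes:
  D: 010 (length 3)
  B: 011 (length 3)
  J: 00 (length 2)
  G: 1 (length 1)
Average code length: 75/43 = 1.7442 bits/symbol


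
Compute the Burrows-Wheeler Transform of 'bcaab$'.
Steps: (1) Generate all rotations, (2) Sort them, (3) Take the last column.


Rotations (sorted):
  0: $bcaab -> last char: b
  1: aab$bc -> last char: c
  2: ab$bca -> last char: a
  3: b$bcaa -> last char: a
  4: bcaab$ -> last char: $
  5: caab$b -> last char: b


BWT = bcaa$b


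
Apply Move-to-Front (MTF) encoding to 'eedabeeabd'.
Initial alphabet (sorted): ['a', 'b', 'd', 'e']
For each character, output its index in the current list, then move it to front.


MTF encoding:
'e': index 3 in ['a', 'b', 'd', 'e'] -> ['e', 'a', 'b', 'd']
'e': index 0 in ['e', 'a', 'b', 'd'] -> ['e', 'a', 'b', 'd']
'd': index 3 in ['e', 'a', 'b', 'd'] -> ['d', 'e', 'a', 'b']
'a': index 2 in ['d', 'e', 'a', 'b'] -> ['a', 'd', 'e', 'b']
'b': index 3 in ['a', 'd', 'e', 'b'] -> ['b', 'a', 'd', 'e']
'e': index 3 in ['b', 'a', 'd', 'e'] -> ['e', 'b', 'a', 'd']
'e': index 0 in ['e', 'b', 'a', 'd'] -> ['e', 'b', 'a', 'd']
'a': index 2 in ['e', 'b', 'a', 'd'] -> ['a', 'e', 'b', 'd']
'b': index 2 in ['a', 'e', 'b', 'd'] -> ['b', 'a', 'e', 'd']
'd': index 3 in ['b', 'a', 'e', 'd'] -> ['d', 'b', 'a', 'e']


Output: [3, 0, 3, 2, 3, 3, 0, 2, 2, 3]


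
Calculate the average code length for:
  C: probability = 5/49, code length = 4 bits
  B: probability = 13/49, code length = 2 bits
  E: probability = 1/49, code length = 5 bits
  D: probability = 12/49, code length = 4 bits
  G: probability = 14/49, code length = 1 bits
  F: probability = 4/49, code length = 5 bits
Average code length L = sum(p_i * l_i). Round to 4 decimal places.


Weighted contributions p_i * l_i:
  C: (5/49) * 4 = 20/49
  B: (13/49) * 2 = 26/49
  E: (1/49) * 5 = 5/49
  D: (12/49) * 4 = 48/49
  G: (14/49) * 1 = 14/49
  F: (4/49) * 5 = 20/49
Sum = (20 + 26 + 5 + 48 + 14 + 20)/49 = 133/49

L = 133/49 = 2.7143 bits/symbol


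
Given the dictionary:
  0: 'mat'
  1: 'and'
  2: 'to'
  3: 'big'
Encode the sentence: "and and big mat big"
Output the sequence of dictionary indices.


Look up each word in the dictionary:
  'and' -> 1
  'and' -> 1
  'big' -> 3
  'mat' -> 0
  'big' -> 3

Encoded: [1, 1, 3, 0, 3]


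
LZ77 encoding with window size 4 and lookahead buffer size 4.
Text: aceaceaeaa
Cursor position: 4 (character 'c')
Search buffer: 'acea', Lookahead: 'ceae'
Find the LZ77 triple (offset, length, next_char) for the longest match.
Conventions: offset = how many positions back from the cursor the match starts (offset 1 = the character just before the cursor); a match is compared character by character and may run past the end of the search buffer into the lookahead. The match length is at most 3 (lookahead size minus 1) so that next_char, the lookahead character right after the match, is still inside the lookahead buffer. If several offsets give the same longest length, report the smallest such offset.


Try each offset into the search buffer:
  offset=1 (pos 3, char 'a'): match length 0
  offset=2 (pos 2, char 'e'): match length 0
  offset=3 (pos 1, char 'c'): match length 3
  offset=4 (pos 0, char 'a'): match length 0
Longest match has length 3 at offset 3.
next_char = character at position 4 + 3 = 7 -> 'e'

Best match: offset=3, length=3 (matching 'cea' starting at position 1)
LZ77 triple: (3, 3, 'e')


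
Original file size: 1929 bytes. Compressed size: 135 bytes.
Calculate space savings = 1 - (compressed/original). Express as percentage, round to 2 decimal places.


ratio = compressed/original = 135/1929 = 0.069984
savings = 1 - ratio = 1 - 0.069984 = 0.930016
as a percentage: 0.930016 * 100 = 93.0%

Space savings = 1 - 135/1929 = 93.0%


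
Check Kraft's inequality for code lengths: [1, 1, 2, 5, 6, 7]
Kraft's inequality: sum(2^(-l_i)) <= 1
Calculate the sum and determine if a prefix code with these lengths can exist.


Sum = 2^(-1) + 2^(-1) + 2^(-2) + 2^(-5) + 2^(-6) + 2^(-7)
    = 0.5 + 0.5 + 0.25 + 0.03125 + 0.015625 + 0.0078125
    = 167/128 = 1.3046875
Since 1.3046875 > 1, Kraft's inequality is NOT satisfied.
A prefix code with these lengths CANNOT exist.

Kraft sum = 1.3046875. Not satisfied.


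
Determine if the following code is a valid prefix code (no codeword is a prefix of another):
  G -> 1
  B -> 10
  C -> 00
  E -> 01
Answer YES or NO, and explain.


Checking each pair (does one codeword prefix another?):
  G='1' vs B='10': prefix -- VIOLATION

NO -- this is NOT a valid prefix code. G (1) is a prefix of B (10).


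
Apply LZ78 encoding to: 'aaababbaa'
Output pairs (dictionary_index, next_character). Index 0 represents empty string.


LZ78 encoding steps:
Dictionary: {0: ''}
Step 1: w='' (idx 0), next='a' -> output (0, 'a'), add 'a' as idx 1
Step 2: w='a' (idx 1), next='a' -> output (1, 'a'), add 'aa' as idx 2
Step 3: w='' (idx 0), next='b' -> output (0, 'b'), add 'b' as idx 3
Step 4: w='a' (idx 1), next='b' -> output (1, 'b'), add 'ab' as idx 4
Step 5: w='b' (idx 3), next='a' -> output (3, 'a'), add 'ba' as idx 5
Step 6: w='a' (idx 1), end of input -> output (1, '')


Encoded: [(0, 'a'), (1, 'a'), (0, 'b'), (1, 'b'), (3, 'a'), (1, '')]


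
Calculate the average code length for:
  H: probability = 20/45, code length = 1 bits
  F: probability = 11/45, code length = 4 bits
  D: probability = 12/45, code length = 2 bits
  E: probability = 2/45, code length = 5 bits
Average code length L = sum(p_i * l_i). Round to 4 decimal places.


Weighted contributions p_i * l_i:
  H: (20/45) * 1 = 20/45
  F: (11/45) * 4 = 44/45
  D: (12/45) * 2 = 24/45
  E: (2/45) * 5 = 10/45
Sum = (20 + 44 + 24 + 10)/45 = 98/45

L = 98/45 = 2.1778 bits/symbol


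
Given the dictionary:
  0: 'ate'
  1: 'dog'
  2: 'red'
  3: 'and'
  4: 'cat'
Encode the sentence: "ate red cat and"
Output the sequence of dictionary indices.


Look up each word in the dictionary:
  'ate' -> 0
  'red' -> 2
  'cat' -> 4
  'and' -> 3

Encoded: [0, 2, 4, 3]


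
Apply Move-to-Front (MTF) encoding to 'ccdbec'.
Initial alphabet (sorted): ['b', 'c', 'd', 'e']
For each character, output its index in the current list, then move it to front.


MTF encoding:
'c': index 1 in ['b', 'c', 'd', 'e'] -> ['c', 'b', 'd', 'e']
'c': index 0 in ['c', 'b', 'd', 'e'] -> ['c', 'b', 'd', 'e']
'd': index 2 in ['c', 'b', 'd', 'e'] -> ['d', 'c', 'b', 'e']
'b': index 2 in ['d', 'c', 'b', 'e'] -> ['b', 'd', 'c', 'e']
'e': index 3 in ['b', 'd', 'c', 'e'] -> ['e', 'b', 'd', 'c']
'c': index 3 in ['e', 'b', 'd', 'c'] -> ['c', 'e', 'b', 'd']


Output: [1, 0, 2, 2, 3, 3]


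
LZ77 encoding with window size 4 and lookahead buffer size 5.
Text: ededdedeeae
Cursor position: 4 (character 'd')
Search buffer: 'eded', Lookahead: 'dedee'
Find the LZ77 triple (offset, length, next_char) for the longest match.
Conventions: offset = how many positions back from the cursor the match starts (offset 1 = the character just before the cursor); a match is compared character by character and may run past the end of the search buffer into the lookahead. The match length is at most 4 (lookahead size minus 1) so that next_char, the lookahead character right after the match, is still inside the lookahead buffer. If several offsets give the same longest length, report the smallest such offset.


Try each offset into the search buffer:
  offset=1 (pos 3, char 'd'): match length 1
  offset=2 (pos 2, char 'e'): match length 0
  offset=3 (pos 1, char 'd'): match length 3
  offset=4 (pos 0, char 'e'): match length 0
Longest match has length 3 at offset 3.
next_char = character at position 4 + 3 = 7 -> 'e'

Best match: offset=3, length=3 (matching 'ded' starting at position 1)
LZ77 triple: (3, 3, 'e')


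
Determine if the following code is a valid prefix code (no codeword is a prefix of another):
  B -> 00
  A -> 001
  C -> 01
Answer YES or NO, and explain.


Checking each pair (does one codeword prefix another?):
  B='00' vs A='001': prefix -- VIOLATION

NO -- this is NOT a valid prefix code. B (00) is a prefix of A (001).


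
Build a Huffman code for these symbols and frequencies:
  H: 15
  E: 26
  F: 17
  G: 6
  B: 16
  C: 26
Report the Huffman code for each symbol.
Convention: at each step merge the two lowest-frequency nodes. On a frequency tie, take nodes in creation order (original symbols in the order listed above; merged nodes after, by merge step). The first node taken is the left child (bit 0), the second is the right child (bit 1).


Huffman tree construction:
Step 1: Merge G(6) + H(15) = 21
Step 2: Merge B(16) + F(17) = 33
Step 3: Merge (G+H)(21) + E(26) = 47
Step 4: Merge C(26) + (B+F)(33) = 59
Step 5: Merge ((G+H)+E)(47) + (C+(B+F))(59) = 106
Read each symbol's code off the tree from the root (left child = 0, right child = 1).

Codes:
  H: 001 (length 3)
  E: 01 (length 2)
  F: 111 (length 3)
  G: 000 (length 3)
  B: 110 (length 3)
  C: 10 (length 2)
Average code length: 266/106 = 2.5094 bits/symbol


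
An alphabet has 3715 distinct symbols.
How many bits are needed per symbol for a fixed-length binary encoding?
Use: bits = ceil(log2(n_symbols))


log2(3715) = 11.8591
Bracket: 2^11 = 2048 < 3715 <= 2^12 = 4096
So ceil(log2(3715)) = 12

bits = ceil(log2(3715)) = ceil(11.8591) = 12 bits


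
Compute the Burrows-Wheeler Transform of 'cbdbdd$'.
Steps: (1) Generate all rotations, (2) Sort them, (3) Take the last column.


Rotations (sorted):
  0: $cbdbdd -> last char: d
  1: bdbdd$c -> last char: c
  2: bdd$cbd -> last char: d
  3: cbdbdd$ -> last char: $
  4: d$cbdbd -> last char: d
  5: dbdd$cb -> last char: b
  6: dd$cbdb -> last char: b


BWT = dcd$dbb


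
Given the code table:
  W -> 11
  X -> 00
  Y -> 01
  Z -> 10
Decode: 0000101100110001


Decoding:
00 -> X
00 -> X
10 -> Z
11 -> W
00 -> X
11 -> W
00 -> X
01 -> Y


Result: XXZWXWXY


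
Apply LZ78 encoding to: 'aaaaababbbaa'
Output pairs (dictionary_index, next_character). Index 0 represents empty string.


LZ78 encoding steps:
Dictionary: {0: ''}
Step 1: w='' (idx 0), next='a' -> output (0, 'a'), add 'a' as idx 1
Step 2: w='a' (idx 1), next='a' -> output (1, 'a'), add 'aa' as idx 2
Step 3: w='aa' (idx 2), next='b' -> output (2, 'b'), add 'aab' as idx 3
Step 4: w='a' (idx 1), next='b' -> output (1, 'b'), add 'ab' as idx 4
Step 5: w='' (idx 0), next='b' -> output (0, 'b'), add 'b' as idx 5
Step 6: w='b' (idx 5), next='a' -> output (5, 'a'), add 'ba' as idx 6
Step 7: w='a' (idx 1), end of input -> output (1, '')


Encoded: [(0, 'a'), (1, 'a'), (2, 'b'), (1, 'b'), (0, 'b'), (5, 'a'), (1, '')]


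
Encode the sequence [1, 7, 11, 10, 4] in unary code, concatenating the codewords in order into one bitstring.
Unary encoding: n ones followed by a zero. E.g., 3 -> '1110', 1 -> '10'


Encode each number as n ones followed by a terminating 0:
  1 -> 10 (2 bits)
  7 -> 11111110 (8 bits)
  11 -> 111111111110 (12 bits)
  10 -> 11111111110 (11 bits)
  4 -> 11110 (5 bits)
Total length = 2 + 8 + 12 + 11 + 5 = 38 bits.

Unary([1, 7, 11, 10, 4]) = 10111111101111111111101111111111011110 (38 bits)


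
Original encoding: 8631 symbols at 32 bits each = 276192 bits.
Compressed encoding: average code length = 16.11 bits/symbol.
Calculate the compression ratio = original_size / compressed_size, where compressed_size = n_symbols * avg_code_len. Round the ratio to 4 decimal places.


original_size = n_symbols * orig_bits = 8631 * 32 = 276192 bits
compressed_size = n_symbols * avg_code_len = 8631 * 16.11 = 139045.41 bits
ratio = original_size / compressed_size = 276192 / 139045.41 = 1.9863

Compression ratio = 1.9863


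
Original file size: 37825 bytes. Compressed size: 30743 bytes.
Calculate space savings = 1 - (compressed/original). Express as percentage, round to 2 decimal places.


ratio = compressed/original = 30743/37825 = 0.812769
savings = 1 - ratio = 1 - 0.812769 = 0.187231
as a percentage: 0.187231 * 100 = 18.72%

Space savings = 1 - 30743/37825 = 18.72%


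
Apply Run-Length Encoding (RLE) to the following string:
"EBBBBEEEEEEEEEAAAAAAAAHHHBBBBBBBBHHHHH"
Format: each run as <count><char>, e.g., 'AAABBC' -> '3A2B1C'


Scanning runs left to right:
  i=0: run of 'E' x 1 -> '1E'
  i=1: run of 'B' x 4 -> '4B'
  i=5: run of 'E' x 9 -> '9E'
  i=14: run of 'A' x 8 -> '8A'
  i=22: run of 'H' x 3 -> '3H'
  i=25: run of 'B' x 8 -> '8B'
  i=33: run of 'H' x 5 -> '5H'

RLE = 1E4B9E8A3H8B5H


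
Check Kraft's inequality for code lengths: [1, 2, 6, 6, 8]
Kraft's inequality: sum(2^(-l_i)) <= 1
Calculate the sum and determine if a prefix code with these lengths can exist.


Sum = 2^(-1) + 2^(-2) + 2^(-6) + 2^(-6) + 2^(-8)
    = 0.5 + 0.25 + 0.015625 + 0.015625 + 0.00390625
    = 201/256 = 0.78515625
Since 0.78515625 <= 1, Kraft's inequality IS satisfied.
A prefix code with these lengths CAN exist.

Kraft sum = 0.78515625. Satisfied.


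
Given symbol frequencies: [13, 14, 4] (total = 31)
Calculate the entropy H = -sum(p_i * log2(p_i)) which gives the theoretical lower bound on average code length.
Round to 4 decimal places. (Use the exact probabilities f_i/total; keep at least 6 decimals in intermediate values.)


Per-symbol terms -p_i * log2(p_i) with p_i = f_i/31:
  p = 13/31 = 0.419355: log2(p) = -1.253757, -p*log2(p) = 0.525769
  p = 14/31 = 0.451613: log2(p) = -1.146841, -p*log2(p) = 0.517928
  p = 4/31 = 0.129032: log2(p) = -2.954196, -p*log2(p) = 0.381187
H = 0.525769 + 0.517928 + 0.381187 = 1.424884

H = 1.4249 bits/symbol


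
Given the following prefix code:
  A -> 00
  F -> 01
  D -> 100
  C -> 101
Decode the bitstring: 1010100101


Decoding step by step:
Bits 101 -> C
Bits 01 -> F
Bits 00 -> A
Bits 101 -> C


Decoded message: CFAC


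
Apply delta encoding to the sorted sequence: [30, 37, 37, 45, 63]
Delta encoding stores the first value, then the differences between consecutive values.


First value: 30
Deltas:
  37 - 30 = 7
  37 - 37 = 0
  45 - 37 = 8
  63 - 45 = 18


Delta encoded: [30, 7, 0, 8, 18]


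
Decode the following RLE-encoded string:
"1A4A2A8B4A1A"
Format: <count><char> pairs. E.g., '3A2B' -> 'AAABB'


Expanding each <count><char> pair:
  1A -> 'A'
  4A -> 'AAAA'
  2A -> 'AA'
  8B -> 'BBBBBBBB'
  4A -> 'AAAA'
  1A -> 'A'

Decoded = AAAAAAABBBBBBBBAAAAA


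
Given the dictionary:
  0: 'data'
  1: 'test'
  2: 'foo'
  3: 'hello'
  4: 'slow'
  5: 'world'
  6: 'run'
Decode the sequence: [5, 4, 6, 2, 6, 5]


Look up each index in the dictionary:
  5 -> 'world'
  4 -> 'slow'
  6 -> 'run'
  2 -> 'foo'
  6 -> 'run'
  5 -> 'world'

Decoded: "world slow run foo run world"


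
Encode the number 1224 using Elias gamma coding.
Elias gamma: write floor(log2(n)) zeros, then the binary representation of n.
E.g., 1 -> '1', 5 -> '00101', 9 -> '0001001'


num_bits = floor(log2(1224)) + 1 = 11
leading_zeros = num_bits - 1 = 10
binary(1224) = 10011001000

Elias gamma(1224) = '0000000000' + '10011001000' = 000000000010011001000 (21 bits)


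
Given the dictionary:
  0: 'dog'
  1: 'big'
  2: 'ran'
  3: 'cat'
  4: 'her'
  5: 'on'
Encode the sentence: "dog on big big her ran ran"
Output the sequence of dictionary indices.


Look up each word in the dictionary:
  'dog' -> 0
  'on' -> 5
  'big' -> 1
  'big' -> 1
  'her' -> 4
  'ran' -> 2
  'ran' -> 2

Encoded: [0, 5, 1, 1, 4, 2, 2]


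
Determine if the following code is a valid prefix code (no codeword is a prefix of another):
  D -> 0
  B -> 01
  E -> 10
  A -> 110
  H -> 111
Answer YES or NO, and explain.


Checking each pair (does one codeword prefix another?):
  D='0' vs B='01': prefix -- VIOLATION

NO -- this is NOT a valid prefix code. D (0) is a prefix of B (01).


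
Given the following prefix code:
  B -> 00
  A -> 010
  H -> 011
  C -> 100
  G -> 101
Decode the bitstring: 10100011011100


Decoding step by step:
Bits 101 -> G
Bits 00 -> B
Bits 011 -> H
Bits 011 -> H
Bits 100 -> C


Decoded message: GBHHC


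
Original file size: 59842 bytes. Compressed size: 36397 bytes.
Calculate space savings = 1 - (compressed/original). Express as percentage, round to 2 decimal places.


ratio = compressed/original = 36397/59842 = 0.608218
savings = 1 - ratio = 1 - 0.608218 = 0.391782
as a percentage: 0.391782 * 100 = 39.18%

Space savings = 1 - 36397/59842 = 39.18%


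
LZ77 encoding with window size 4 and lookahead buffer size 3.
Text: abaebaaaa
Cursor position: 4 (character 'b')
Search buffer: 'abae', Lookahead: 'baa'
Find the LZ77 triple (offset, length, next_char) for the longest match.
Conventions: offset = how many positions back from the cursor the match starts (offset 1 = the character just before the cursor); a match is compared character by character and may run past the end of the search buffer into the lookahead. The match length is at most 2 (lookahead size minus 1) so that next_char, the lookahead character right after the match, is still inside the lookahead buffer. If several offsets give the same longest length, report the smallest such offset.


Try each offset into the search buffer:
  offset=1 (pos 3, char 'e'): match length 0
  offset=2 (pos 2, char 'a'): match length 0
  offset=3 (pos 1, char 'b'): match length 2
  offset=4 (pos 0, char 'a'): match length 0
Longest match has length 2 at offset 3.
next_char = character at position 4 + 2 = 6 -> 'a'

Best match: offset=3, length=2 (matching 'ba' starting at position 1)
LZ77 triple: (3, 2, 'a')


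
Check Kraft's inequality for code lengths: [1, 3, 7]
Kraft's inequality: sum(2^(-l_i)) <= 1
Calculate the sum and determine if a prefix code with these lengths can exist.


Sum = 2^(-1) + 2^(-3) + 2^(-7)
    = 0.5 + 0.125 + 0.0078125
    = 81/128 = 0.6328125
Since 0.6328125 <= 1, Kraft's inequality IS satisfied.
A prefix code with these lengths CAN exist.

Kraft sum = 0.6328125. Satisfied.


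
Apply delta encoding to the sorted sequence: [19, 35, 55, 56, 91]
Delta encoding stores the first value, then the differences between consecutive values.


First value: 19
Deltas:
  35 - 19 = 16
  55 - 35 = 20
  56 - 55 = 1
  91 - 56 = 35


Delta encoded: [19, 16, 20, 1, 35]


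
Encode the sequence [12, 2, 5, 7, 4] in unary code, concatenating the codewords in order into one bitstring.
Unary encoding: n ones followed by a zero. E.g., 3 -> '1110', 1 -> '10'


Encode each number as n ones followed by a terminating 0:
  12 -> 1111111111110 (13 bits)
  2 -> 110 (3 bits)
  5 -> 111110 (6 bits)
  7 -> 11111110 (8 bits)
  4 -> 11110 (5 bits)
Total length = 13 + 3 + 6 + 8 + 5 = 35 bits.

Unary([12, 2, 5, 7, 4]) = 11111111111101101111101111111011110 (35 bits)


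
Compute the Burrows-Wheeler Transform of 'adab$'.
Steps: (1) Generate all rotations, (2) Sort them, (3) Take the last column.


Rotations (sorted):
  0: $adab -> last char: b
  1: ab$ad -> last char: d
  2: adab$ -> last char: $
  3: b$ada -> last char: a
  4: dab$a -> last char: a


BWT = bd$aa


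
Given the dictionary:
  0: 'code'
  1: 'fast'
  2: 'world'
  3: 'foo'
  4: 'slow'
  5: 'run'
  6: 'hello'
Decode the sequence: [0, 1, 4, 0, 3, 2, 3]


Look up each index in the dictionary:
  0 -> 'code'
  1 -> 'fast'
  4 -> 'slow'
  0 -> 'code'
  3 -> 'foo'
  2 -> 'world'
  3 -> 'foo'

Decoded: "code fast slow code foo world foo"
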